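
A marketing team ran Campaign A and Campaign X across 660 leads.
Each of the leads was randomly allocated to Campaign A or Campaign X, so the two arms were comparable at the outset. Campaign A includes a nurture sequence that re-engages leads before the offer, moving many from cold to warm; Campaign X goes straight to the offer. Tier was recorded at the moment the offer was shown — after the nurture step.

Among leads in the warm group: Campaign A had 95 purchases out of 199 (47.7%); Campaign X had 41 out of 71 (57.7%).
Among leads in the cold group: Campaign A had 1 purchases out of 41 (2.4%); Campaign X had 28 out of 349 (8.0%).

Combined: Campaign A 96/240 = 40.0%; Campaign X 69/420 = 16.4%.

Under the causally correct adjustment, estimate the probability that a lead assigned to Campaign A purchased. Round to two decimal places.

0.40

Stratifying would compare campaigns among leads the campaigns themselves sorted into engagement tier groups — a form of selection on an intermediate. The unconditioned pooled rates give the total causal effect.
So P(outcome | do(Campaign A)) is just the pooled rate for Campaign A: 96/240 = 0.400.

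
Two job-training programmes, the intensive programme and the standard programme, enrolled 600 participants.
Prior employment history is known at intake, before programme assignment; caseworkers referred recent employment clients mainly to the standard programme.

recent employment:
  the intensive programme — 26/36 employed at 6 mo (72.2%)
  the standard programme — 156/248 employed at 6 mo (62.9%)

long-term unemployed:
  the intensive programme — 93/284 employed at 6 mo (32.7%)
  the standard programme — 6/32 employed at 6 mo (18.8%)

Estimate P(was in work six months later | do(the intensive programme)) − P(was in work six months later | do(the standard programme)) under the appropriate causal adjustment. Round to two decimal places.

The stratified and pooled comparisons disagree (the intensive programme wins within each prior employment history; the standard programme wins overall), so the answer turns on the causal role of prior employment history.
Here prior employment history is a common cause — it drives both which programme a case falls under and the outcome. The crude comparison mixes populations; the stratum-specific rates are the causally relevant ones.
Adjusting over the population distribution of prior employment history: 0.473·(0.722−0.629) + 0.527·(0.327−0.188) = +0.118.

+0.12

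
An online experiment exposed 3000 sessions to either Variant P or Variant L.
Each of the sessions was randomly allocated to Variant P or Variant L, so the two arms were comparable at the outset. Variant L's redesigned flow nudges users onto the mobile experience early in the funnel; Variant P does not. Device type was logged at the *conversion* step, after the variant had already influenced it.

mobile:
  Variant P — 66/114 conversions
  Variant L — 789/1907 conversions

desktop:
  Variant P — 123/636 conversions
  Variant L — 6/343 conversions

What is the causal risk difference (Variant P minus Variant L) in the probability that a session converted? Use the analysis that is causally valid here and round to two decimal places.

The stratified and pooled comparisons disagree (Variant P wins within each device type; Variant L wins overall), so the answer turns on the causal role of device type.
Device type lies on the pathway variant → device type → outcome, so adjusting for it blocks the indirect effect. For the total causal effect of variant, use the unadjusted pooled rates.
The causal difference is the pooled difference: 0.252 − 0.353 = -0.101.

-0.10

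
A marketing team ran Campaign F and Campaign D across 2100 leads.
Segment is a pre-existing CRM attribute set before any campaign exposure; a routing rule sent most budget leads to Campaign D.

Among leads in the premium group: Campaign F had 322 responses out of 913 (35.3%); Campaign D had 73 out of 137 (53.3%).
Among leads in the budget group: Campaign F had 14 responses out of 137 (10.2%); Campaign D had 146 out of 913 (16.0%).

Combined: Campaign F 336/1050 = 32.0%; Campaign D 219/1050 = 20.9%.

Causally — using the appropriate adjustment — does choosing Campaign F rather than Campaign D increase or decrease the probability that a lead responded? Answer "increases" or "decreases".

Within every customer segment level Campaign D has the higher rate, yet pooled Campaign F does — Simpson's reversal.
Customer segment differs across campaigns for reasons unrelated to any effect of the campaign itself, and it separately predicts the outcome — a classic confounder. We must compare within customer segment levels.
Within each level — premium: 35.3% vs 53.3%; budget: 10.2% vs 16.0% — Campaign D is higher every time.

decreases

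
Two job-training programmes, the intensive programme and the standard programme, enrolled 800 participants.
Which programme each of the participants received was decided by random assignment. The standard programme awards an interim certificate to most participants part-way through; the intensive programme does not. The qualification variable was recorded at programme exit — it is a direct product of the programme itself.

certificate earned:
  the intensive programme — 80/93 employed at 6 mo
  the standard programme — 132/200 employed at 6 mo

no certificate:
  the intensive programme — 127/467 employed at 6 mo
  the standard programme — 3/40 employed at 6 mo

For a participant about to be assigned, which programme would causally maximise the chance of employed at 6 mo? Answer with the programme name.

the standard programme

Within every qualification attained during the programme level the intensive programme has the higher rate, yet pooled the standard programme does — Simpson's reversal.
Qualification attained during the programme lies on the pathway programme → qualification attained during the programme → outcome, so adjusting for it blocks the indirect effect. For the total causal effect of programme, use the unadjusted pooled rates.
Pooled: the intensive programme 37.0% vs the standard programme 56.2%; the standard programme is higher overall.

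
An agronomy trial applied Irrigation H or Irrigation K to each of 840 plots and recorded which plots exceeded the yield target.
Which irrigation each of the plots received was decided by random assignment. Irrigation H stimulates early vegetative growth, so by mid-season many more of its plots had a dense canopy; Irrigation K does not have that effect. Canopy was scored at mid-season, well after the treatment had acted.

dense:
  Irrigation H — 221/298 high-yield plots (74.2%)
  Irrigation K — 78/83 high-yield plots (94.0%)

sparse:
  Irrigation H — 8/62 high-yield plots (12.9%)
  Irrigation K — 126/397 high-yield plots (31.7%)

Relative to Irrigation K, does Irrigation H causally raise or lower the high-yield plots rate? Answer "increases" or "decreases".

increases

The distribution of mid-season canopy is itself part of what the irrigation does — it is an intermediate outcome. Holding it fixed would remove that part of the effect; the total effect is the pooled difference.
Pooled: Irrigation H 63.6% vs Irrigation K 42.5%; Irrigation H is higher overall.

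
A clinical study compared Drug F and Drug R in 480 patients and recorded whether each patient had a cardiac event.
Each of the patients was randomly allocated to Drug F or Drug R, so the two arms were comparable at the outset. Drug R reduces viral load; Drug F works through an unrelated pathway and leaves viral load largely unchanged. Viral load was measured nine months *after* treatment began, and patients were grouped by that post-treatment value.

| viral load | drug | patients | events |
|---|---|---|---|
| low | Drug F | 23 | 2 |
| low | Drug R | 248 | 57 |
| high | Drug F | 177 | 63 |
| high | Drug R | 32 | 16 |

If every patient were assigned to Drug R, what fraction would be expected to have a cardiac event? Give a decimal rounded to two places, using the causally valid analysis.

0.26

Stratifying would compare drugs among patients the drugs themselves sorted into viral load groups — a form of selection on an intermediate. The unconditioned pooled rates give the total causal effect.
So P(outcome | do(Drug R)) is just the pooled rate for Drug R: 73/280 = 0.261.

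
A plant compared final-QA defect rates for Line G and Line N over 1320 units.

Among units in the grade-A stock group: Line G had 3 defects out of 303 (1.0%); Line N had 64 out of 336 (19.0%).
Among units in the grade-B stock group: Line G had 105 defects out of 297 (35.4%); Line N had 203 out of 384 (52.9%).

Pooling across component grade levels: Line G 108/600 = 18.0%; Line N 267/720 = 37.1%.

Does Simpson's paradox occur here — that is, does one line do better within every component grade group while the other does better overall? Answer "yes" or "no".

no

Within each component grade level (grade-A stock 1.0% vs 19.0%; grade-B stock 35.4% vs 52.9%), Line G has the lower rate every time. Pooled: 18.0% vs 37.1% — Line G has the lower rate overall. They agree.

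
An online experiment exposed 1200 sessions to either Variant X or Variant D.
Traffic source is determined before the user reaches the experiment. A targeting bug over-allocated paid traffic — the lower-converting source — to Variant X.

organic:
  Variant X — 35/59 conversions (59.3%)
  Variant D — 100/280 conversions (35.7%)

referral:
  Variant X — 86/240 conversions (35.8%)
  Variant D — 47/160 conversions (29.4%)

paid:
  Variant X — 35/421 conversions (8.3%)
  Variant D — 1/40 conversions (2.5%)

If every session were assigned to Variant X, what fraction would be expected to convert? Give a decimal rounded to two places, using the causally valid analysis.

0.32

Variant X is higher inside every traffic source stratum but Variant D is higher in aggregate. Whether to stratify depends on how traffic source relates to the variant.
Traffic source satisfies the back-door criterion: it is not a descendant of the variant, and it blocks the spurious path from variant to outcome. Adjusting for it (i.e., using the within-traffic source rates) gives the causal effect.
Standardising Variant X to the population traffic source mix: 0.282·35/59 + 0.333·86/240 + 0.384·35/421 = 0.319.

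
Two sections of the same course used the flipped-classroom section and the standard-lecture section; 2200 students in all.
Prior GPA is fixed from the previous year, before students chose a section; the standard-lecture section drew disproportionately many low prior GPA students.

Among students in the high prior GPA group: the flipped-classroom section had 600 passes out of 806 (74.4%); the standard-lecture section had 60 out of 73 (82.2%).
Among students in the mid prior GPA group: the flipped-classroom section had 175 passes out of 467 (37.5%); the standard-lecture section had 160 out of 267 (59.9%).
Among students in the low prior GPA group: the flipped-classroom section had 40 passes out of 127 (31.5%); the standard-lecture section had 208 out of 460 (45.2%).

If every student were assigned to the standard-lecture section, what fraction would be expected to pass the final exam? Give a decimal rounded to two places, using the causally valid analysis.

Prior GPA band differs across teaching methods for reasons unrelated to any effect of the teaching method itself, and it separately predicts the outcome — a classic confounder. We must compare within prior GPA band levels.
Standardising the standard-lecture section to the population prior GPA band mix: 0.400·60/73 + 0.334·160/267 + 0.267·208/460 = 0.649.

0.65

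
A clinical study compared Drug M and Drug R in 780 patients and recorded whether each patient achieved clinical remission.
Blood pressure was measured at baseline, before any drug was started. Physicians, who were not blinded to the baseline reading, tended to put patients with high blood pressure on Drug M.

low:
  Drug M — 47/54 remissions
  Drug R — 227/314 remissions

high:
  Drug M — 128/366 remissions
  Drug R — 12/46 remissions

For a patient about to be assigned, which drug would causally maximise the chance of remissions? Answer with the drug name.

Blood pressure satisfies the back-door criterion: it is not a descendant of the drug, and it blocks the spurious path from drug to outcome. Adjusting for it (i.e., using the within-blood pressure rates) gives the causal effect.
Within each level — low: 87.0% vs 72.3%; high: 35.0% vs 26.1% — Drug M is higher every time.

Drug M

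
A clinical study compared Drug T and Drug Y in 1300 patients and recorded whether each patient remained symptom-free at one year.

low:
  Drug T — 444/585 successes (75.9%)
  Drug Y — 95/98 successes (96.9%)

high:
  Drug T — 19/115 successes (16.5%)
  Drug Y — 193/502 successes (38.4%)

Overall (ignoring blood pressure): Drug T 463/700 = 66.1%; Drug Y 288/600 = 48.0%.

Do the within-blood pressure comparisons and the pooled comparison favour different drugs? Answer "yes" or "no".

yes

Within each blood pressure level (low 75.9% vs 96.9%; high 16.5% vs 38.4%), Drug Y has the higher rate every time. Pooled: 66.1% vs 48.0% — Drug T has the higher rate overall. The two comparisons disagree.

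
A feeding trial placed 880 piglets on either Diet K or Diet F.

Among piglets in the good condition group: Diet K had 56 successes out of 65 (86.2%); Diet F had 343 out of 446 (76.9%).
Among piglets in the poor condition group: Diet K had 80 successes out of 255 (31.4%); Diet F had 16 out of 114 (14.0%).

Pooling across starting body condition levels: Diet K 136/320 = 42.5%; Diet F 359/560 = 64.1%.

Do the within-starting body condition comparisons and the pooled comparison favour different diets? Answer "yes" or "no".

yes

Within each starting body condition level (good condition 86.2% vs 76.9%; poor condition 31.4% vs 14.0%), Diet K has the higher rate every time. Pooled: 42.5% vs 64.1% — Diet F has the higher rate overall. The two comparisons disagree.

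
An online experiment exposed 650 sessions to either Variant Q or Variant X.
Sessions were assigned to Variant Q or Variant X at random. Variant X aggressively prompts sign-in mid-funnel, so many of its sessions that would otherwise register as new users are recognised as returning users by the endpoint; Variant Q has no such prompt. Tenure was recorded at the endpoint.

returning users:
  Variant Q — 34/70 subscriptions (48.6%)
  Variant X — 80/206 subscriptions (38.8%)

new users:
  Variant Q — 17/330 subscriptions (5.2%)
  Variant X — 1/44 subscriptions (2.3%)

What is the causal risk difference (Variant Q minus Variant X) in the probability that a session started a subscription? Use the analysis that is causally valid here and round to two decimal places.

-0.20

Within every user tenure level Variant Q has the higher rate, yet pooled Variant X does — Simpson's reversal.
The distribution of user tenure is itself part of what the variant does — it is an intermediate outcome. Holding it fixed would remove that part of the effect; the total effect is the pooled difference.
The causal difference is the pooled difference: 0.128 − 0.324 = -0.197.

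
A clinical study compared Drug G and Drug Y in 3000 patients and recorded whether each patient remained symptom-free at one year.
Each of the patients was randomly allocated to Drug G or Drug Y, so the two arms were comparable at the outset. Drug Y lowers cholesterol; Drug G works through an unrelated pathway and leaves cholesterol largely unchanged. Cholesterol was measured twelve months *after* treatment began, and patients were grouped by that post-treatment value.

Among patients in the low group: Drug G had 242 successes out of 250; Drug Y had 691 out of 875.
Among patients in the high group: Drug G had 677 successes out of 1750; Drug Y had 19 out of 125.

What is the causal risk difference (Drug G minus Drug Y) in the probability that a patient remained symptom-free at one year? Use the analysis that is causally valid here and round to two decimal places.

Drug G is higher inside every cholesterol stratum but Drug Y is higher in aggregate. Whether to stratify depends on how cholesterol relates to the drug.
The distribution of cholesterol is itself part of what the drug does — it is an intermediate outcome. Holding it fixed would remove that part of the effect; the total effect is the pooled difference.
The causal difference is the pooled difference: 0.460 − 0.710 = -0.251.

-0.25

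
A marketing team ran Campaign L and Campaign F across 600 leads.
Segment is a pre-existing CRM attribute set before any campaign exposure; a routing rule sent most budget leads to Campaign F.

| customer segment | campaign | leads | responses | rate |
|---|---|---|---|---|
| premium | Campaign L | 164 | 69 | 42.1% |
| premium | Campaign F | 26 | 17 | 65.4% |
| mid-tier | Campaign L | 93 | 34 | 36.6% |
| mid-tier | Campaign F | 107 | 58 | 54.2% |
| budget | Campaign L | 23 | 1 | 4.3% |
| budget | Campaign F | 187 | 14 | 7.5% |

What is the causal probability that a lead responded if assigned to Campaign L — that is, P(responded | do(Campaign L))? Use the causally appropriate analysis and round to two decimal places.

0.27

Customer segment is set before the campaign has any effect — it is not caused by the campaign — and it independently drives the outcome. That makes it a confounder, so the causal comparison is within customer segment levels.
Standardising Campaign L to the population customer segment mix: 0.317·69/164 + 0.333·34/93 + 0.350·1/23 = 0.270.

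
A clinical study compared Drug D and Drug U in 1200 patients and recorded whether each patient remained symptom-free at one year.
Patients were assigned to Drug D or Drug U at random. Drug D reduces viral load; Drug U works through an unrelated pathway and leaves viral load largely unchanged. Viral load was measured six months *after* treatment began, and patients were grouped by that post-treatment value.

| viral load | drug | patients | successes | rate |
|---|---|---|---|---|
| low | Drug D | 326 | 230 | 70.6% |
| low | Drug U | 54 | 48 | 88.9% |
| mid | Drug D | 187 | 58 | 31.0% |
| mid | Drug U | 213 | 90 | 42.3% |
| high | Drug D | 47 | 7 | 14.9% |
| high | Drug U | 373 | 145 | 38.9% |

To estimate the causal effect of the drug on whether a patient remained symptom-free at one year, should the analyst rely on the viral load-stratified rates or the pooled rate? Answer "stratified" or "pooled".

pooled

Viral load here is a post-treatment variable shaped by the drug; conditioning on it would introduce bias rather than remove it. The overall comparison is the causal one.
Pooled: Drug D 52.7% vs Drug U 44.2%; Drug D is higher overall.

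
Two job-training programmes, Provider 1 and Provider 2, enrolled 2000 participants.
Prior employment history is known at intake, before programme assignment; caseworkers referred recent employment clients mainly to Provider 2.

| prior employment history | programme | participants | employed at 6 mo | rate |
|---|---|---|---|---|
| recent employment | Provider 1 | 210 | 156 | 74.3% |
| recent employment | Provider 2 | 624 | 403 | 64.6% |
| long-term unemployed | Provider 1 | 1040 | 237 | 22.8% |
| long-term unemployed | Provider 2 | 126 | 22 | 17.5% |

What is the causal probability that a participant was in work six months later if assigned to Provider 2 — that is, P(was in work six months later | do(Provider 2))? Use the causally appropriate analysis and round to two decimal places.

0.37

Since prior employment history is a pre-existing factor (not a product of the programme) and it affects the outcome on its own, it is a confounder. The stratified rates, not the pooled rate, identify the causal effect.
Standardising Provider 2 to the population prior employment history mix: 0.417·403/624 + 0.583·22/126 = 0.371.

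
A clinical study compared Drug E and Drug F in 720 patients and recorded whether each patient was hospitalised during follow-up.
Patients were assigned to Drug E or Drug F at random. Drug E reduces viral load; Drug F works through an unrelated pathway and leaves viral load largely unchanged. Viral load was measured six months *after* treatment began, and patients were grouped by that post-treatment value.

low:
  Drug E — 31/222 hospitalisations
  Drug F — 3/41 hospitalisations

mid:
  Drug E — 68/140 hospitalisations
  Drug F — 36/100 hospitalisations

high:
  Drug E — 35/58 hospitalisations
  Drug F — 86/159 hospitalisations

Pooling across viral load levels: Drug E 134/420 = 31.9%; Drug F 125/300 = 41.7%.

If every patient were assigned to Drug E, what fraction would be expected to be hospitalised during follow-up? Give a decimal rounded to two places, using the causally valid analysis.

0.32

The distribution of viral load is itself part of what the drug does — it is an intermediate outcome. Holding it fixed would remove that part of the effect; the total effect is the pooled difference.
So P(outcome | do(Drug E)) is just the pooled rate for Drug E: 134/420 = 0.319.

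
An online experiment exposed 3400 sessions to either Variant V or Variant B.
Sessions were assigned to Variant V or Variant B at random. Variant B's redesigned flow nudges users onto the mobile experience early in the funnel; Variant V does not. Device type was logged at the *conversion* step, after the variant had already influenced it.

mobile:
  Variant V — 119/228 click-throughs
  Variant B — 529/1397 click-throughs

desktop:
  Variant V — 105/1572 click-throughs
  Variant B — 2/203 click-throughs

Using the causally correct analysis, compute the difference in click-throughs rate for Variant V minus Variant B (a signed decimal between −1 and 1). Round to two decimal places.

-0.21

Device type lies on the pathway variant → device type → outcome, so adjusting for it blocks the indirect effect. For the total causal effect of variant, use the unadjusted pooled rates.
The causal difference is the pooled difference: 0.124 − 0.332 = -0.207.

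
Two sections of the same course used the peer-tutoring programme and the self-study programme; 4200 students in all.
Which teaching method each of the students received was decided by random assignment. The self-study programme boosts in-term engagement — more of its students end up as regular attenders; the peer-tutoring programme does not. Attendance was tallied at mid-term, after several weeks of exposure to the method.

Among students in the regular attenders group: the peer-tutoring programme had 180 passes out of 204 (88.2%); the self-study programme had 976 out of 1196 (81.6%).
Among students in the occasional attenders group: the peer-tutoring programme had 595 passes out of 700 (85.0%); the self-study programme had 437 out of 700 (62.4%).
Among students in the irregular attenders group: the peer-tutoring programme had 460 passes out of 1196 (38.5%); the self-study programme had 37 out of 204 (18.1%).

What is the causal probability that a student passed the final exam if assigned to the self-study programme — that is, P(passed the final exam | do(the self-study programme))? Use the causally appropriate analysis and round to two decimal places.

Mid-term attendance is downstream of the teaching method. One should not condition on a consequence of treatment, so the overall rates are the right comparison.
So P(outcome | do(the self-study programme)) is just the pooled rate for the self-study programme: 1450/2100 = 0.690.

0.69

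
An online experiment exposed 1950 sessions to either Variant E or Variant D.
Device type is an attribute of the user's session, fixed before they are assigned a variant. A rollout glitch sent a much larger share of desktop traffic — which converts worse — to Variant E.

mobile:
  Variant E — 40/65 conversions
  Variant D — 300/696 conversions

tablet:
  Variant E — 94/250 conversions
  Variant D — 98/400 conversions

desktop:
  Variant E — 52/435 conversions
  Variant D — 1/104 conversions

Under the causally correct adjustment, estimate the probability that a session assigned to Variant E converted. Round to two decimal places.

0.40

The stratified and pooled comparisons disagree (Variant E wins within each device type; Variant D wins overall), so the answer turns on the causal role of device type.
Device type satisfies the back-door criterion: it is not a descendant of the variant, and it blocks the spurious path from variant to outcome. Adjusting for it (i.e., using the within-device type rates) gives the causal effect.
Standardising Variant E to the population device type mix: 0.390·40/65 + 0.333·94/250 + 0.276·52/435 = 0.399.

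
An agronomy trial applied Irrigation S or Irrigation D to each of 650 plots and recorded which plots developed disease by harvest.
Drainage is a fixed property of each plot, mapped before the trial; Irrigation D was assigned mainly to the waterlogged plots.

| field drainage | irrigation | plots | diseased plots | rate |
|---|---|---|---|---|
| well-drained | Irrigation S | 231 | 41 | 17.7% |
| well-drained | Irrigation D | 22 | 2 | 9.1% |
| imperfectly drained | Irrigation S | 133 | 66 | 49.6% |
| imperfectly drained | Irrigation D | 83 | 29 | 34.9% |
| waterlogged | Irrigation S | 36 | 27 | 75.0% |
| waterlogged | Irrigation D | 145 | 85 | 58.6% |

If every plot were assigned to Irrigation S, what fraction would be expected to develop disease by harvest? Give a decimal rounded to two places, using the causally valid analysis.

Irrigation D is lower inside every field drainage stratum but Irrigation S is lower in aggregate. Whether to stratify depends on how field drainage relates to the irrigation.
Here field drainage is a common cause — it drives both which irrigation a case falls under and the outcome. The crude comparison mixes populations; the stratum-specific rates are the causally relevant ones.
Standardising Irrigation S to the population field drainage mix: 0.389·41/231 + 0.332·66/133 + 0.278·27/36 = 0.443.

0.44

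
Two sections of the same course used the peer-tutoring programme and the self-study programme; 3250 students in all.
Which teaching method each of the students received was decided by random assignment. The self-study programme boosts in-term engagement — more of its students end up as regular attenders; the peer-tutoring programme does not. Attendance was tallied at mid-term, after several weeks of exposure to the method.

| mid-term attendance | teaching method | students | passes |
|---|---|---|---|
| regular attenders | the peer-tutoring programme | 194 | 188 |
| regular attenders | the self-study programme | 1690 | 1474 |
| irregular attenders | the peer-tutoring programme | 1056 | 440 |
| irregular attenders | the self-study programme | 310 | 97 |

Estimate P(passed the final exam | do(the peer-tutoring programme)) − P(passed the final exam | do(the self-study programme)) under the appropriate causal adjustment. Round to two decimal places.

-0.28

The distribution of mid-term attendance is itself part of what the teaching method does — it is an intermediate outcome. Holding it fixed would remove that part of the effect; the total effect is the pooled difference.
The causal difference is the pooled difference: 0.502 − 0.785 = -0.283.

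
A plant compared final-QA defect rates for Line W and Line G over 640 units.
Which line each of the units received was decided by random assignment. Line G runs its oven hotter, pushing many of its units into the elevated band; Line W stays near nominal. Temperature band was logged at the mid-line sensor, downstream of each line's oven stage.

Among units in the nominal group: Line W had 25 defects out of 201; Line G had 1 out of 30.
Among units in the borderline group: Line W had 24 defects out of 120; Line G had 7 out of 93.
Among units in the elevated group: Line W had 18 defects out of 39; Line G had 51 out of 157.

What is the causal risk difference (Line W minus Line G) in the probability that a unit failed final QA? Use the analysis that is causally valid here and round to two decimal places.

-0.02

In-process temperature band here is a post-treatment variable shaped by the line; conditioning on it would introduce bias rather than remove it. The overall comparison is the causal one.
The causal difference is the pooled difference: 0.186 − 0.211 = -0.025.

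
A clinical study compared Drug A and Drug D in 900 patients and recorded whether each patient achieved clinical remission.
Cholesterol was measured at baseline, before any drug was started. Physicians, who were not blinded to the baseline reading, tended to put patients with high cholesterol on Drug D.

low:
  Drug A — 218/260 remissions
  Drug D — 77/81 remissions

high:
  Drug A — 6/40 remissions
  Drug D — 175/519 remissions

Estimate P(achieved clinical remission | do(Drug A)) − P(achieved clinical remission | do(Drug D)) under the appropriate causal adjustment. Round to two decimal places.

Drug D is higher inside every cholesterol stratum but Drug A is higher in aggregate. Whether to stratify depends on how cholesterol relates to the drug.
Nothing the drug does changes cholesterol; the imbalance is an allocation artefact. With cholesterol also predicting the outcome, the pooled figure is confounded, and the within-stratum comparison is the causal one.
Adjusting over the population distribution of cholesterol: 0.379·(0.838−0.951) + 0.621·(0.150−0.337) = -0.159.

-0.16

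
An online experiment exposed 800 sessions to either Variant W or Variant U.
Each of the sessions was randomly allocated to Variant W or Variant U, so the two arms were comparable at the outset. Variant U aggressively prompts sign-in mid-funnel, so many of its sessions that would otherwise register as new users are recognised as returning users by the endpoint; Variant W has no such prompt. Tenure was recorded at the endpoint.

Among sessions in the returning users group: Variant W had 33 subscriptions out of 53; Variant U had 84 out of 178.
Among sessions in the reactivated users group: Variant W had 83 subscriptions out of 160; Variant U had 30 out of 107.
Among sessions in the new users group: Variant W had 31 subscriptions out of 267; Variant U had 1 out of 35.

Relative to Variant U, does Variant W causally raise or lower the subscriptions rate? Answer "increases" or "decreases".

The distribution of user tenure is itself part of what the variant does — it is an intermediate outcome. Holding it fixed would remove that part of the effect; the total effect is the pooled difference.
Pooled: Variant W 30.6% vs Variant U 35.9%; Variant U is higher overall.

decreases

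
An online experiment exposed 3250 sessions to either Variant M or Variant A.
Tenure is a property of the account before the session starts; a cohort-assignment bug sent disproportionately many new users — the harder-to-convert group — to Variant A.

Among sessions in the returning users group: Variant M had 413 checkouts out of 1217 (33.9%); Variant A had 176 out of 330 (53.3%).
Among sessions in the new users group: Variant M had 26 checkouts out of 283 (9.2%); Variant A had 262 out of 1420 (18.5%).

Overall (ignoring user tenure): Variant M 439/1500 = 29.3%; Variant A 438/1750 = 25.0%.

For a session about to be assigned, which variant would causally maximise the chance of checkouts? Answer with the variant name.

The imbalance in user tenure arose from how sessions were allocated, not from anything the variant did; and user tenure independently affects the outcome. The pooled gap is confounded — condition on user tenure.
Within each level — returning users: 33.9% vs 53.3%; new users: 9.2% vs 18.5% — Variant A is higher every time.

Variant A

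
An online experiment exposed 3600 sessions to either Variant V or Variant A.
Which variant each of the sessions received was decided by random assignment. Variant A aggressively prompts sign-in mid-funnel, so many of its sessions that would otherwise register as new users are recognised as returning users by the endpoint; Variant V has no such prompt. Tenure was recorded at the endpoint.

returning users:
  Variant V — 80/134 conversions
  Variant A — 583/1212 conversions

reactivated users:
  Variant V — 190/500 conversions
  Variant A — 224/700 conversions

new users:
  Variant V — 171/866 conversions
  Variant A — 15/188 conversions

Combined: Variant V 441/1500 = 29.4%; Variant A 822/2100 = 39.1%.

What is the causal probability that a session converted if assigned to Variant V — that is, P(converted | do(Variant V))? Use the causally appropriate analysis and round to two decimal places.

Stratifying would compare variants among sessions the variants themselves sorted into user tenure groups — a form of selection on an intermediate. The unconditioned pooled rates give the total causal effect.
So P(outcome | do(Variant V)) is just the pooled rate for Variant V: 441/1500 = 0.294.

0.29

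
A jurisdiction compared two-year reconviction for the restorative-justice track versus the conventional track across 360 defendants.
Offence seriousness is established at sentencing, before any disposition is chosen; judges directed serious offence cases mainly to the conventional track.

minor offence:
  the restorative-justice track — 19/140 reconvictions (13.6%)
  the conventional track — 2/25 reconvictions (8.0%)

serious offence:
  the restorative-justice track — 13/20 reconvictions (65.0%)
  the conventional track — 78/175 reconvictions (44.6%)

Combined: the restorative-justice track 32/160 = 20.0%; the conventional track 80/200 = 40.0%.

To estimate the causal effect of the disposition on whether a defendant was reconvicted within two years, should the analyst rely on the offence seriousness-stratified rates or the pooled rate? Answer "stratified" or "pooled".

stratified

Here offence seriousness is a common cause — it drives both which disposition a case falls under and the outcome. The crude comparison mixes populations; the stratum-specific rates are the causally relevant ones.
Within each level — minor offence: 13.6% vs 8.0%; serious offence: 65.0% vs 44.6% — the conventional track is lower every time.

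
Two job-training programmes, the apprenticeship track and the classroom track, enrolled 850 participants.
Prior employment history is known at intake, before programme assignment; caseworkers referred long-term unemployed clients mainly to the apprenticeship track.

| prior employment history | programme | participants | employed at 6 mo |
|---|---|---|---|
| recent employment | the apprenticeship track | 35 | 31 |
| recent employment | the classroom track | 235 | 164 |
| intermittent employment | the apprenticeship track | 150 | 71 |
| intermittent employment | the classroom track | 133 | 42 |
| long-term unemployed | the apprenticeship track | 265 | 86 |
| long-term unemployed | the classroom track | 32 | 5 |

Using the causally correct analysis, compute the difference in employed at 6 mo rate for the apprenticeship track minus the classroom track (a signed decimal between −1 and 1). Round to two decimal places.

Since prior employment history is a pre-existing factor (not a product of the programme) and it affects the outcome on its own, it is a confounder. The stratified rates, not the pooled rate, identify the causal effect.
Adjusting over the population distribution of prior employment history: 0.318·(0.886−0.698) + 0.333·(0.473−0.316) + 0.349·(0.325−0.156) = +0.171.

+0.17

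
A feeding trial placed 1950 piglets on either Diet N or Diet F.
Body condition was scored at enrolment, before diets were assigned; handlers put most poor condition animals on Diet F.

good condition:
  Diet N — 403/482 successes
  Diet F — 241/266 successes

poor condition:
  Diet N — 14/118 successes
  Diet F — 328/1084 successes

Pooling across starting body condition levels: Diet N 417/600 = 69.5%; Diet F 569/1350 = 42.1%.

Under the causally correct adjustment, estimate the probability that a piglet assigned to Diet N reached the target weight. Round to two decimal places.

Starting body condition differs across diets for reasons unrelated to any effect of the diet itself, and it separately predicts the outcome — a classic confounder. We must compare within starting body condition levels.
Standardising Diet N to the population starting body condition mix: 0.384·403/482 + 0.616·14/118 = 0.394.

0.39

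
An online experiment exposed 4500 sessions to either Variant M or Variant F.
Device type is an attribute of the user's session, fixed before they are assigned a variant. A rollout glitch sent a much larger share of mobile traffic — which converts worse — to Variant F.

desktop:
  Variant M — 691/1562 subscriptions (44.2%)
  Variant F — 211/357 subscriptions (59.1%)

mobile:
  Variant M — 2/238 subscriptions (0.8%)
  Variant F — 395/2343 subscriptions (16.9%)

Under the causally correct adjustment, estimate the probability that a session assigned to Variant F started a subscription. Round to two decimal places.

The imbalance in device type arose from how sessions were allocated, not from anything the variant did; and device type independently affects the outcome. The pooled gap is confounded — condition on device type.
Standardising Variant F to the population device type mix: 0.426·211/357 + 0.574·395/2343 = 0.349.

0.35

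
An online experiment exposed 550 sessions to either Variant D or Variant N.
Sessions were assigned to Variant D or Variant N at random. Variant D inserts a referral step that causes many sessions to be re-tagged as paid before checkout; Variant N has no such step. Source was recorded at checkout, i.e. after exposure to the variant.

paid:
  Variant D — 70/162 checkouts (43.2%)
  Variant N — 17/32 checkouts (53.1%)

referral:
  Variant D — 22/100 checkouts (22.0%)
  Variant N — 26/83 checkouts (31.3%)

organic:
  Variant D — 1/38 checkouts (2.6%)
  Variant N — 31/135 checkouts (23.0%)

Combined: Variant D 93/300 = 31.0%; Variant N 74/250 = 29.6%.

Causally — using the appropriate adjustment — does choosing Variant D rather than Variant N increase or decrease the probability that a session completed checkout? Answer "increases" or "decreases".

Within every traffic source level Variant N has the higher rate, yet pooled Variant D does — Simpson's reversal.
Traffic source is recorded after the variant and is itself shifted by it — it sits on the causal path from variant to outcome. Conditioning on a mediator would strip out part of the effect we want; the pooled comparison gives the total causal effect.
Pooled: Variant D 31.0% vs Variant N 29.6%; Variant D is higher overall.

increases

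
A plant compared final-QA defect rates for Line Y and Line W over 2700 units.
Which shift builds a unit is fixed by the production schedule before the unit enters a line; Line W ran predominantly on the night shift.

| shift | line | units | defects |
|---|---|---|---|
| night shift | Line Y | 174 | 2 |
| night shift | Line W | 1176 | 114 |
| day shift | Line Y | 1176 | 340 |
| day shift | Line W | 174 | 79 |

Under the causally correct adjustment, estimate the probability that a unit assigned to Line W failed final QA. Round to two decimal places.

0.28

The shift-specific comparison favours Line Y throughout, but the pooled figures favour Line W. The question is whether to condition on shift.
The imbalance in shift arose from how units were allocated, not from anything the line did; and shift independently affects the outcome. The pooled gap is confounded — condition on shift.
Standardising Line W to the population shift mix: 0.500·114/1176 + 0.500·79/174 = 0.275.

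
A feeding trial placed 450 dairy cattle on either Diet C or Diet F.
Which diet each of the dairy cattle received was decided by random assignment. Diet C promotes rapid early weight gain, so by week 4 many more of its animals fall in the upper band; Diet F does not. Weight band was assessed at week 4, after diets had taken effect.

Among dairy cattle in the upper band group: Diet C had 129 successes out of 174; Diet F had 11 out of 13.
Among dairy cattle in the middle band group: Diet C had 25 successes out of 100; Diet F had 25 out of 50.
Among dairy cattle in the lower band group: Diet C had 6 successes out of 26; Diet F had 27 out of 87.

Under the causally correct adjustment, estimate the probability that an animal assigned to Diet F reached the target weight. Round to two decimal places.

Because the diet influences week-4 weight band, week-4 weight band is a post-treatment mediator, not a confounder. Stratifying on it would bias the estimate; the causal effect is the crude pooled difference.
So P(outcome | do(Diet F)) is just the pooled rate for Diet F: 63/150 = 0.420.

0.42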